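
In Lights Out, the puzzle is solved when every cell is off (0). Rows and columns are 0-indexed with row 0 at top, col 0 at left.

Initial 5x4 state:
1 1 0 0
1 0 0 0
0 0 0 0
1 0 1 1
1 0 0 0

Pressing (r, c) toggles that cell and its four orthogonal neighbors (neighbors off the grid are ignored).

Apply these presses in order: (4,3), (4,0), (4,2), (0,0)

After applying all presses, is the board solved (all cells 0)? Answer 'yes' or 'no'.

After press 1 at (4,3):
1 1 0 0
1 0 0 0
0 0 0 0
1 0 1 0
1 0 1 1

After press 2 at (4,0):
1 1 0 0
1 0 0 0
0 0 0 0
0 0 1 0
0 1 1 1

After press 3 at (4,2):
1 1 0 0
1 0 0 0
0 0 0 0
0 0 0 0
0 0 0 0

After press 4 at (0,0):
0 0 0 0
0 0 0 0
0 0 0 0
0 0 0 0
0 0 0 0

Lights still on: 0

Answer: yes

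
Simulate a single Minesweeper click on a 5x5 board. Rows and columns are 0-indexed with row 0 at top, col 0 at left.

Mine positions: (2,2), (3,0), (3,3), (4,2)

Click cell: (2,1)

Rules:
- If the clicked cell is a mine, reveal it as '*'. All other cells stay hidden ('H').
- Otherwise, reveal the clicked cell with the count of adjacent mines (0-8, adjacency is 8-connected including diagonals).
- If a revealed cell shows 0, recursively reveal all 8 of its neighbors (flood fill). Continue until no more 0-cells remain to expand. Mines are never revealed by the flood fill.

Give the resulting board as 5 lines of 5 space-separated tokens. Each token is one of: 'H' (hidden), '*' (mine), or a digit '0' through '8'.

H H H H H
H H H H H
H 2 H H H
H H H H H
H H H H H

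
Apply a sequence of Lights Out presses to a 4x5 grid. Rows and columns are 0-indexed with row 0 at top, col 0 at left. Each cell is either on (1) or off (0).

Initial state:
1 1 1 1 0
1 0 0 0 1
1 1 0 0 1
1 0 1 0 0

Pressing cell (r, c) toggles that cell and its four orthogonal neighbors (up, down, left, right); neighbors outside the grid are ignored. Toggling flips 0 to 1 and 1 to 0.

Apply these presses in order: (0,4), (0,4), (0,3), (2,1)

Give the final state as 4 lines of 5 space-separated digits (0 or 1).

After press 1 at (0,4):
1 1 1 0 1
1 0 0 0 0
1 1 0 0 1
1 0 1 0 0

After press 2 at (0,4):
1 1 1 1 0
1 0 0 0 1
1 1 0 0 1
1 0 1 0 0

After press 3 at (0,3):
1 1 0 0 1
1 0 0 1 1
1 1 0 0 1
1 0 1 0 0

After press 4 at (2,1):
1 1 0 0 1
1 1 0 1 1
0 0 1 0 1
1 1 1 0 0

Answer: 1 1 0 0 1
1 1 0 1 1
0 0 1 0 1
1 1 1 0 0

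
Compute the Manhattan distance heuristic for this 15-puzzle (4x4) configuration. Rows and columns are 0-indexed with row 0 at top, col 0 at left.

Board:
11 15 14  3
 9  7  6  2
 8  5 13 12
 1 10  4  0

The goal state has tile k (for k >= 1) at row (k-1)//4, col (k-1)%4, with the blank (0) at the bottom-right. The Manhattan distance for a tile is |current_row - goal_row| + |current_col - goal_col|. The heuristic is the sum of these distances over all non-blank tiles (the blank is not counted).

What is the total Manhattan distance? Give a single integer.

Answer: 36

Derivation:
Tile 11: (0,0)->(2,2) = 4
Tile 15: (0,1)->(3,2) = 4
Tile 14: (0,2)->(3,1) = 4
Tile 3: (0,3)->(0,2) = 1
Tile 9: (1,0)->(2,0) = 1
Tile 7: (1,1)->(1,2) = 1
Tile 6: (1,2)->(1,1) = 1
Tile 2: (1,3)->(0,1) = 3
Tile 8: (2,0)->(1,3) = 4
Tile 5: (2,1)->(1,0) = 2
Tile 13: (2,2)->(3,0) = 3
Tile 12: (2,3)->(2,3) = 0
Tile 1: (3,0)->(0,0) = 3
Tile 10: (3,1)->(2,1) = 1
Tile 4: (3,2)->(0,3) = 4
Sum: 4 + 4 + 4 + 1 + 1 + 1 + 1 + 3 + 4 + 2 + 3 + 0 + 3 + 1 + 4 = 36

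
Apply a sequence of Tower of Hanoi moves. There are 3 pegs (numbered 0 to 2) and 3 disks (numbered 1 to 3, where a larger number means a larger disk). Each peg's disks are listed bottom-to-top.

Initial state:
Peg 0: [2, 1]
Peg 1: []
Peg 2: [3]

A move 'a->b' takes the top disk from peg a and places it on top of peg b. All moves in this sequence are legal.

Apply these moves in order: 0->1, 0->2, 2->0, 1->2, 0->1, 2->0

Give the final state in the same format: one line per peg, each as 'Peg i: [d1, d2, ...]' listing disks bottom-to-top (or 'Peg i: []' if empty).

After move 1 (0->1):
Peg 0: [2]
Peg 1: [1]
Peg 2: [3]

After move 2 (0->2):
Peg 0: []
Peg 1: [1]
Peg 2: [3, 2]

After move 3 (2->0):
Peg 0: [2]
Peg 1: [1]
Peg 2: [3]

After move 4 (1->2):
Peg 0: [2]
Peg 1: []
Peg 2: [3, 1]

After move 5 (0->1):
Peg 0: []
Peg 1: [2]
Peg 2: [3, 1]

After move 6 (2->0):
Peg 0: [1]
Peg 1: [2]
Peg 2: [3]

Answer: Peg 0: [1]
Peg 1: [2]
Peg 2: [3]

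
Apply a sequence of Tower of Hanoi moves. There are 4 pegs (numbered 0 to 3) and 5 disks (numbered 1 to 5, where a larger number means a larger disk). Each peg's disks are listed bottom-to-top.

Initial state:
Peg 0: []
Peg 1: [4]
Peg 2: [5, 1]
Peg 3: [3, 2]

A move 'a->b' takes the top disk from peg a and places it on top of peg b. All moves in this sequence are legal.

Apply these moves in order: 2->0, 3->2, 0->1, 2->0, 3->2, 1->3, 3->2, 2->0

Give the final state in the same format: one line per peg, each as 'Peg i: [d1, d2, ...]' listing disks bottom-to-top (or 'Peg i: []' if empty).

After move 1 (2->0):
Peg 0: [1]
Peg 1: [4]
Peg 2: [5]
Peg 3: [3, 2]

After move 2 (3->2):
Peg 0: [1]
Peg 1: [4]
Peg 2: [5, 2]
Peg 3: [3]

After move 3 (0->1):
Peg 0: []
Peg 1: [4, 1]
Peg 2: [5, 2]
Peg 3: [3]

After move 4 (2->0):
Peg 0: [2]
Peg 1: [4, 1]
Peg 2: [5]
Peg 3: [3]

After move 5 (3->2):
Peg 0: [2]
Peg 1: [4, 1]
Peg 2: [5, 3]
Peg 3: []

After move 6 (1->3):
Peg 0: [2]
Peg 1: [4]
Peg 2: [5, 3]
Peg 3: [1]

After move 7 (3->2):
Peg 0: [2]
Peg 1: [4]
Peg 2: [5, 3, 1]
Peg 3: []

After move 8 (2->0):
Peg 0: [2, 1]
Peg 1: [4]
Peg 2: [5, 3]
Peg 3: []

Answer: Peg 0: [2, 1]
Peg 1: [4]
Peg 2: [5, 3]
Peg 3: []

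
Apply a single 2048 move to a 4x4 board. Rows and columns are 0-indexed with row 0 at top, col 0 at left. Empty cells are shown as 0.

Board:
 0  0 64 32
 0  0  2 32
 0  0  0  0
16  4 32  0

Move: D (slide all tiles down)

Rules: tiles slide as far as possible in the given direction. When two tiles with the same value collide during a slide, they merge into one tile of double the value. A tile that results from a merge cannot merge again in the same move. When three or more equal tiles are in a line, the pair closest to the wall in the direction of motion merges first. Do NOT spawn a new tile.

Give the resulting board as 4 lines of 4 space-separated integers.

Slide down:
col 0: [0, 0, 0, 16] -> [0, 0, 0, 16]
col 1: [0, 0, 0, 4] -> [0, 0, 0, 4]
col 2: [64, 2, 0, 32] -> [0, 64, 2, 32]
col 3: [32, 32, 0, 0] -> [0, 0, 0, 64]

Answer:  0  0  0  0
 0  0 64  0
 0  0  2  0
16  4 32 64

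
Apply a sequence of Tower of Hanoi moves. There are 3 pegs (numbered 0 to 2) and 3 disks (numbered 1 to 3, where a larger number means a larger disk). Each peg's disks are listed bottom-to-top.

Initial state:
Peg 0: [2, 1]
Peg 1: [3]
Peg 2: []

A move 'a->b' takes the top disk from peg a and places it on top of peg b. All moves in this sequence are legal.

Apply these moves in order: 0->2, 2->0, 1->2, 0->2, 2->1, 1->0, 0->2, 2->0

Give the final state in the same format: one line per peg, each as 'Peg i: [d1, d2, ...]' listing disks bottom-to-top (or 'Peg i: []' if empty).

Answer: Peg 0: [2, 1]
Peg 1: []
Peg 2: [3]

Derivation:
After move 1 (0->2):
Peg 0: [2]
Peg 1: [3]
Peg 2: [1]

After move 2 (2->0):
Peg 0: [2, 1]
Peg 1: [3]
Peg 2: []

After move 3 (1->2):
Peg 0: [2, 1]
Peg 1: []
Peg 2: [3]

After move 4 (0->2):
Peg 0: [2]
Peg 1: []
Peg 2: [3, 1]

After move 5 (2->1):
Peg 0: [2]
Peg 1: [1]
Peg 2: [3]

After move 6 (1->0):
Peg 0: [2, 1]
Peg 1: []
Peg 2: [3]

After move 7 (0->2):
Peg 0: [2]
Peg 1: []
Peg 2: [3, 1]

After move 8 (2->0):
Peg 0: [2, 1]
Peg 1: []
Peg 2: [3]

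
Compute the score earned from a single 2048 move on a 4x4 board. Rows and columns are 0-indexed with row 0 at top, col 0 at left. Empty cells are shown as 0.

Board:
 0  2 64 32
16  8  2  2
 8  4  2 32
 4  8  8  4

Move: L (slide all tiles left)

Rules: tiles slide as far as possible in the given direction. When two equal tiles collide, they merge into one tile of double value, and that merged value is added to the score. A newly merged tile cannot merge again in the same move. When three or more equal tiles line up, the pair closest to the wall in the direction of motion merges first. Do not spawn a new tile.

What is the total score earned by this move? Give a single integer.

Answer: 20

Derivation:
Slide left:
row 0: [0, 2, 64, 32] -> [2, 64, 32, 0]  score +0 (running 0)
row 1: [16, 8, 2, 2] -> [16, 8, 4, 0]  score +4 (running 4)
row 2: [8, 4, 2, 32] -> [8, 4, 2, 32]  score +0 (running 4)
row 3: [4, 8, 8, 4] -> [4, 16, 4, 0]  score +16 (running 20)
Board after move:
 2 64 32  0
16  8  4  0
 8  4  2 32
 4 16  4  0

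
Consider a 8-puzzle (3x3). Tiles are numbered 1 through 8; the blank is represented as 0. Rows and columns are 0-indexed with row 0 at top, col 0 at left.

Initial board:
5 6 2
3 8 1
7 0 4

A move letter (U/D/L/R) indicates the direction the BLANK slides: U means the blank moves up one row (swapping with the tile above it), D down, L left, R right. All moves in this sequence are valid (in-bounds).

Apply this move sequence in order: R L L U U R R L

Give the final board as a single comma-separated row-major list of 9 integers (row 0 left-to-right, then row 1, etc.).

Answer: 6, 0, 2, 5, 8, 1, 3, 7, 4

Derivation:
After move 1 (R):
5 6 2
3 8 1
7 4 0

After move 2 (L):
5 6 2
3 8 1
7 0 4

After move 3 (L):
5 6 2
3 8 1
0 7 4

After move 4 (U):
5 6 2
0 8 1
3 7 4

After move 5 (U):
0 6 2
5 8 1
3 7 4

After move 6 (R):
6 0 2
5 8 1
3 7 4

After move 7 (R):
6 2 0
5 8 1
3 7 4

After move 8 (L):
6 0 2
5 8 1
3 7 4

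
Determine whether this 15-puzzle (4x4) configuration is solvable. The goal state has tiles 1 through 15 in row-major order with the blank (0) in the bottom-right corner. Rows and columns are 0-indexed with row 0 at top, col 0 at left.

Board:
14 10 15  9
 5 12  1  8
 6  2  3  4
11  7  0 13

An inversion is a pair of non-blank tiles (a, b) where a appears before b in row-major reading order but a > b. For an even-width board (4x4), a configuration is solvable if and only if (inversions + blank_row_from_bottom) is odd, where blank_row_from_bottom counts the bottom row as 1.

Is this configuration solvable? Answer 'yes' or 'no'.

Answer: no

Derivation:
Inversions: 63
Blank is in row 3 (0-indexed from top), which is row 1 counting from the bottom (bottom = 1).
63 + 1 = 64, which is even, so the puzzle is not solvable.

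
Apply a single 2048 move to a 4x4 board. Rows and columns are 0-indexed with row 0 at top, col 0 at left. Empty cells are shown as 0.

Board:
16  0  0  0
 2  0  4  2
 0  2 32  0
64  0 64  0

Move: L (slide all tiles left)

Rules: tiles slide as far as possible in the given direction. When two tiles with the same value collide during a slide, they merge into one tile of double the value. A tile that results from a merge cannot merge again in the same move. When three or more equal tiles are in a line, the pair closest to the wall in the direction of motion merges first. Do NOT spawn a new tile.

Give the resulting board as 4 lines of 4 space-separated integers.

Slide left:
row 0: [16, 0, 0, 0] -> [16, 0, 0, 0]
row 1: [2, 0, 4, 2] -> [2, 4, 2, 0]
row 2: [0, 2, 32, 0] -> [2, 32, 0, 0]
row 3: [64, 0, 64, 0] -> [128, 0, 0, 0]

Answer:  16   0   0   0
  2   4   2   0
  2  32   0   0
128   0   0   0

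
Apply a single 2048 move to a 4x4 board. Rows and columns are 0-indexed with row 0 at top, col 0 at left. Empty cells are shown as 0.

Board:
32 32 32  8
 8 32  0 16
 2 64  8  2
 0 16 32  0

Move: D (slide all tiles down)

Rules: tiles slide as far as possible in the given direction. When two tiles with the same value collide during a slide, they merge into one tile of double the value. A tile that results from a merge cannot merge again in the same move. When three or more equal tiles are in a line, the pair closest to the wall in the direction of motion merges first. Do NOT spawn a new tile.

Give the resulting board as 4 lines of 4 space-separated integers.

Answer:  0  0  0  0
32 64 32  8
 8 64  8 16
 2 16 32  2

Derivation:
Slide down:
col 0: [32, 8, 2, 0] -> [0, 32, 8, 2]
col 1: [32, 32, 64, 16] -> [0, 64, 64, 16]
col 2: [32, 0, 8, 32] -> [0, 32, 8, 32]
col 3: [8, 16, 2, 0] -> [0, 8, 16, 2]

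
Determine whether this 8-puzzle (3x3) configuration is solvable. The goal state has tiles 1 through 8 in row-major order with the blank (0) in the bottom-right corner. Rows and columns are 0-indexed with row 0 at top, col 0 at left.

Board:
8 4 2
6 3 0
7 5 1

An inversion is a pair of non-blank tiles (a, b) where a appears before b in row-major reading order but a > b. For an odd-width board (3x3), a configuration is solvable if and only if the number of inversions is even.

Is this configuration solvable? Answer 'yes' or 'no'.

Answer: yes

Derivation:
Inversions (pairs i<j in row-major order where tile[i] > tile[j] > 0): 18
18 is even, so the puzzle is solvable.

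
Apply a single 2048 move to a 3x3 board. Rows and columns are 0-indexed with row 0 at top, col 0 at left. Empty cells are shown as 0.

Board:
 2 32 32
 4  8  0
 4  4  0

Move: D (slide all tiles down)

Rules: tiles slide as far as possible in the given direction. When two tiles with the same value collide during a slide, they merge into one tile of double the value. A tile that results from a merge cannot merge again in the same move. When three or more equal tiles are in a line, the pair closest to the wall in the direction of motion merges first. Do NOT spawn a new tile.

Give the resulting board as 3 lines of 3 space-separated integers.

Slide down:
col 0: [2, 4, 4] -> [0, 2, 8]
col 1: [32, 8, 4] -> [32, 8, 4]
col 2: [32, 0, 0] -> [0, 0, 32]

Answer:  0 32  0
 2  8  0
 8  4 32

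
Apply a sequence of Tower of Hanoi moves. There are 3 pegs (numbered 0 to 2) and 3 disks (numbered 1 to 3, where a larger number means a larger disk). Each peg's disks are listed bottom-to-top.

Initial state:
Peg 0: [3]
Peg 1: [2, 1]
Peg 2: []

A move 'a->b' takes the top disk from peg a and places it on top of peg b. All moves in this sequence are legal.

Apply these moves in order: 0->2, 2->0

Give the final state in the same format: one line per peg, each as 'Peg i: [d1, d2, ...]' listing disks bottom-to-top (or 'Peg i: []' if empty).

After move 1 (0->2):
Peg 0: []
Peg 1: [2, 1]
Peg 2: [3]

After move 2 (2->0):
Peg 0: [3]
Peg 1: [2, 1]
Peg 2: []

Answer: Peg 0: [3]
Peg 1: [2, 1]
Peg 2: []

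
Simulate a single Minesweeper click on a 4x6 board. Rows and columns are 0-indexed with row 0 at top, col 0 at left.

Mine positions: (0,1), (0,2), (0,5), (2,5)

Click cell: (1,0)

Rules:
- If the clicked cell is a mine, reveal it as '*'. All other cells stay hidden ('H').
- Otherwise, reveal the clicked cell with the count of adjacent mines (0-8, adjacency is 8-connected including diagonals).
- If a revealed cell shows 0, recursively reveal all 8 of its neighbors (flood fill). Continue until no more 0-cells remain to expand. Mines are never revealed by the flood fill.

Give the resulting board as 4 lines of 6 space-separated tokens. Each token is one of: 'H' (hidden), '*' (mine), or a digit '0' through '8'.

H H H H H H
1 H H H H H
H H H H H H
H H H H H H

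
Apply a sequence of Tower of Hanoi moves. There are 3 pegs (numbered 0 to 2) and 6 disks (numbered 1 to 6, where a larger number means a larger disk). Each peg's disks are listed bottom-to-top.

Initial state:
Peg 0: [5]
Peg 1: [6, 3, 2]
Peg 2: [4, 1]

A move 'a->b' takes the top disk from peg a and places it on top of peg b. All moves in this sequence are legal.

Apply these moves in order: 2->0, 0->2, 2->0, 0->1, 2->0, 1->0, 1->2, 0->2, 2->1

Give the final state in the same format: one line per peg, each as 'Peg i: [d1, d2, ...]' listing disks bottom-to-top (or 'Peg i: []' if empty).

After move 1 (2->0):
Peg 0: [5, 1]
Peg 1: [6, 3, 2]
Peg 2: [4]

After move 2 (0->2):
Peg 0: [5]
Peg 1: [6, 3, 2]
Peg 2: [4, 1]

After move 3 (2->0):
Peg 0: [5, 1]
Peg 1: [6, 3, 2]
Peg 2: [4]

After move 4 (0->1):
Peg 0: [5]
Peg 1: [6, 3, 2, 1]
Peg 2: [4]

After move 5 (2->0):
Peg 0: [5, 4]
Peg 1: [6, 3, 2, 1]
Peg 2: []

After move 6 (1->0):
Peg 0: [5, 4, 1]
Peg 1: [6, 3, 2]
Peg 2: []

After move 7 (1->2):
Peg 0: [5, 4, 1]
Peg 1: [6, 3]
Peg 2: [2]

After move 8 (0->2):
Peg 0: [5, 4]
Peg 1: [6, 3]
Peg 2: [2, 1]

After move 9 (2->1):
Peg 0: [5, 4]
Peg 1: [6, 3, 1]
Peg 2: [2]

Answer: Peg 0: [5, 4]
Peg 1: [6, 3, 1]
Peg 2: [2]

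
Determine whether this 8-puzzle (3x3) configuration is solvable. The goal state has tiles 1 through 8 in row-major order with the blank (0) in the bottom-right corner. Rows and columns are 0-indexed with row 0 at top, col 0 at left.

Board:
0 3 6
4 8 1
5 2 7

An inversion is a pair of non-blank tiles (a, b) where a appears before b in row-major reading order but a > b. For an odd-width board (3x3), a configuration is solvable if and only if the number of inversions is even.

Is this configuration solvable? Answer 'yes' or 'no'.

Inversions (pairs i<j in row-major order where tile[i] > tile[j] > 0): 13
13 is odd, so the puzzle is not solvable.

Answer: no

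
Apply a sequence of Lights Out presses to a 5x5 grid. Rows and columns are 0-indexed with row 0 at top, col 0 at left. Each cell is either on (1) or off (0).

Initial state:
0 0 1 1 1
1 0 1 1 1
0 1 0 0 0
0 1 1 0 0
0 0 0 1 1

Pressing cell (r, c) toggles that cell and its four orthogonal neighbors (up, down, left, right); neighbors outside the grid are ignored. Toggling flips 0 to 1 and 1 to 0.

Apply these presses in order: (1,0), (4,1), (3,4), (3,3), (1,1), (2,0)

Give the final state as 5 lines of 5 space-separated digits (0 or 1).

After press 1 at (1,0):
1 0 1 1 1
0 1 1 1 1
1 1 0 0 0
0 1 1 0 0
0 0 0 1 1

After press 2 at (4,1):
1 0 1 1 1
0 1 1 1 1
1 1 0 0 0
0 0 1 0 0
1 1 1 1 1

After press 3 at (3,4):
1 0 1 1 1
0 1 1 1 1
1 1 0 0 1
0 0 1 1 1
1 1 1 1 0

After press 4 at (3,3):
1 0 1 1 1
0 1 1 1 1
1 1 0 1 1
0 0 0 0 0
1 1 1 0 0

After press 5 at (1,1):
1 1 1 1 1
1 0 0 1 1
1 0 0 1 1
0 0 0 0 0
1 1 1 0 0

After press 6 at (2,0):
1 1 1 1 1
0 0 0 1 1
0 1 0 1 1
1 0 0 0 0
1 1 1 0 0

Answer: 1 1 1 1 1
0 0 0 1 1
0 1 0 1 1
1 0 0 0 0
1 1 1 0 0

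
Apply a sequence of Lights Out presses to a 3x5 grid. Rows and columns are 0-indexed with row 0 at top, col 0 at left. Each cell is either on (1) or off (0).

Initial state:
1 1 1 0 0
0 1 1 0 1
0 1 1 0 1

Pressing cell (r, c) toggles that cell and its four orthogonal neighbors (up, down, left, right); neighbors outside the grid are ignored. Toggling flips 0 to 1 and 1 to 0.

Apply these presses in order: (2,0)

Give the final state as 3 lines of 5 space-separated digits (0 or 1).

After press 1 at (2,0):
1 1 1 0 0
1 1 1 0 1
1 0 1 0 1

Answer: 1 1 1 0 0
1 1 1 0 1
1 0 1 0 1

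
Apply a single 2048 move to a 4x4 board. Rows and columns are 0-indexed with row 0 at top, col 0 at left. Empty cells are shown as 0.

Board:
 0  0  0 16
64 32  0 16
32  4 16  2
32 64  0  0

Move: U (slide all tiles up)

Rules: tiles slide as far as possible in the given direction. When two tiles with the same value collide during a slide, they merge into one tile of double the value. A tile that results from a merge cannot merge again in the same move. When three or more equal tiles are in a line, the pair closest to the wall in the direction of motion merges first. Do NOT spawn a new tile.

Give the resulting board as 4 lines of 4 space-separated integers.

Answer: 64 32 16 32
64  4  0  2
 0 64  0  0
 0  0  0  0

Derivation:
Slide up:
col 0: [0, 64, 32, 32] -> [64, 64, 0, 0]
col 1: [0, 32, 4, 64] -> [32, 4, 64, 0]
col 2: [0, 0, 16, 0] -> [16, 0, 0, 0]
col 3: [16, 16, 2, 0] -> [32, 2, 0, 0]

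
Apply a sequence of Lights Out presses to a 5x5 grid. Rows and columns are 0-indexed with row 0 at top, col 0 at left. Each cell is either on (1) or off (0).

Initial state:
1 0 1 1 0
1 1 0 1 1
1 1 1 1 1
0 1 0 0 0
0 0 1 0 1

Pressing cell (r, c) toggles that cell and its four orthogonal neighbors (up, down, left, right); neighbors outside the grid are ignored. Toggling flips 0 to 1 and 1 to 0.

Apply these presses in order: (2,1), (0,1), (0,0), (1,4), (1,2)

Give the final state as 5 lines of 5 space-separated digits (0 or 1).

Answer: 1 0 1 1 1
0 0 1 1 0
0 0 1 1 0
0 0 0 0 0
0 0 1 0 1

Derivation:
After press 1 at (2,1):
1 0 1 1 0
1 0 0 1 1
0 0 0 1 1
0 0 0 0 0
0 0 1 0 1

After press 2 at (0,1):
0 1 0 1 0
1 1 0 1 1
0 0 0 1 1
0 0 0 0 0
0 0 1 0 1

After press 3 at (0,0):
1 0 0 1 0
0 1 0 1 1
0 0 0 1 1
0 0 0 0 0
0 0 1 0 1

After press 4 at (1,4):
1 0 0 1 1
0 1 0 0 0
0 0 0 1 0
0 0 0 0 0
0 0 1 0 1

After press 5 at (1,2):
1 0 1 1 1
0 0 1 1 0
0 0 1 1 0
0 0 0 0 0
0 0 1 0 1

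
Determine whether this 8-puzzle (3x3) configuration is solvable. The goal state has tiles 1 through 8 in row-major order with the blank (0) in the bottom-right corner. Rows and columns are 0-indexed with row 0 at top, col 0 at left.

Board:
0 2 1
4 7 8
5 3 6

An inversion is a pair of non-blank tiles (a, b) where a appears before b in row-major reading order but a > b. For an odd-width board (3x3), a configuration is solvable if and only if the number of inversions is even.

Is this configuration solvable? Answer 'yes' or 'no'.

Inversions (pairs i<j in row-major order where tile[i] > tile[j] > 0): 9
9 is odd, so the puzzle is not solvable.

Answer: no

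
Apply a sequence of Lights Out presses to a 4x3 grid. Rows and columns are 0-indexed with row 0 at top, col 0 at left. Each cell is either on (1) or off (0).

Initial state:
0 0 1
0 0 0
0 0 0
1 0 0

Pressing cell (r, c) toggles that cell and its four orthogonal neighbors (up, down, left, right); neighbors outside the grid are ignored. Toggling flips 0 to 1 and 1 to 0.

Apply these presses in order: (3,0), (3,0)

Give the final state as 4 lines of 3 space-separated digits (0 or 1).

After press 1 at (3,0):
0 0 1
0 0 0
1 0 0
0 1 0

After press 2 at (3,0):
0 0 1
0 0 0
0 0 0
1 0 0

Answer: 0 0 1
0 0 0
0 0 0
1 0 0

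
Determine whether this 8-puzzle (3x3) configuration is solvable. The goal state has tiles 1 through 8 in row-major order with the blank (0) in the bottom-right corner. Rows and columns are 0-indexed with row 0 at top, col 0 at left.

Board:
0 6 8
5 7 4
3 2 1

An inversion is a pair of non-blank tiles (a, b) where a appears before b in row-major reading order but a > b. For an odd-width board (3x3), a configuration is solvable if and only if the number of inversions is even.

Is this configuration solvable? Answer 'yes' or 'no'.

Inversions (pairs i<j in row-major order where tile[i] > tile[j] > 0): 25
25 is odd, so the puzzle is not solvable.

Answer: no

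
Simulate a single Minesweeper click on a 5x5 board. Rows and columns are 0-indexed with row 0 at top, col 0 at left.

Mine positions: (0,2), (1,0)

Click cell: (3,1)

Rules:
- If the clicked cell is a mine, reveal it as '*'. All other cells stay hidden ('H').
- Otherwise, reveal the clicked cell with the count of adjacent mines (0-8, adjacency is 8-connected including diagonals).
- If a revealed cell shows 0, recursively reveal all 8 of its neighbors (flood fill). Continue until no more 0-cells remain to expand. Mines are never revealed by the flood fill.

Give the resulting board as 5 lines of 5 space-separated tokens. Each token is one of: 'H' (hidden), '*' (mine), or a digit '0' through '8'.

H H H 1 0
H 2 1 1 0
1 1 0 0 0
0 0 0 0 0
0 0 0 0 0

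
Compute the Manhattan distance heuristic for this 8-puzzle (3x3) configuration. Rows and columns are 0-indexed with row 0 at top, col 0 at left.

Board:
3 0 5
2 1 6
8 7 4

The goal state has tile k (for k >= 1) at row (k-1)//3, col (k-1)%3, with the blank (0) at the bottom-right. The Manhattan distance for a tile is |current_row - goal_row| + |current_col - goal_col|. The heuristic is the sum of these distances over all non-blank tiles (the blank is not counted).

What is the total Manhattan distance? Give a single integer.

Tile 3: (0,0)->(0,2) = 2
Tile 5: (0,2)->(1,1) = 2
Tile 2: (1,0)->(0,1) = 2
Tile 1: (1,1)->(0,0) = 2
Tile 6: (1,2)->(1,2) = 0
Tile 8: (2,0)->(2,1) = 1
Tile 7: (2,1)->(2,0) = 1
Tile 4: (2,2)->(1,0) = 3
Sum: 2 + 2 + 2 + 2 + 0 + 1 + 1 + 3 = 13

Answer: 13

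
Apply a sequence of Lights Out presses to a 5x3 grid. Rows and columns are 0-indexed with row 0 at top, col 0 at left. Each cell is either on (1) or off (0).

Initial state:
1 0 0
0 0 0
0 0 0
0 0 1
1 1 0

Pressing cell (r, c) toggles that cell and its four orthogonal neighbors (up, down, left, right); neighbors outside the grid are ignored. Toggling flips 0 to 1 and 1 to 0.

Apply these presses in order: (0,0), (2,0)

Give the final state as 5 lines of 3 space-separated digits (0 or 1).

After press 1 at (0,0):
0 1 0
1 0 0
0 0 0
0 0 1
1 1 0

After press 2 at (2,0):
0 1 0
0 0 0
1 1 0
1 0 1
1 1 0

Answer: 0 1 0
0 0 0
1 1 0
1 0 1
1 1 0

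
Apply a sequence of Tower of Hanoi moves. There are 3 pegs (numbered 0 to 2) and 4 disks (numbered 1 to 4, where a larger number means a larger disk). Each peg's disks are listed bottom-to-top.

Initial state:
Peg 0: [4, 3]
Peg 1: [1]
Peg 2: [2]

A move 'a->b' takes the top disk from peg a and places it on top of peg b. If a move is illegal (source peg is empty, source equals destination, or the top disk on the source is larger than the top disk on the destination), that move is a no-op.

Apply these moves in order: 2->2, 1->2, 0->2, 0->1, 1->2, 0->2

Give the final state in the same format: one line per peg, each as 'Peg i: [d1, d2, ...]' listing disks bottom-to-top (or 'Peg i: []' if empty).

Answer: Peg 0: [4]
Peg 1: [3]
Peg 2: [2, 1]

Derivation:
After move 1 (2->2):
Peg 0: [4, 3]
Peg 1: [1]
Peg 2: [2]

After move 2 (1->2):
Peg 0: [4, 3]
Peg 1: []
Peg 2: [2, 1]

After move 3 (0->2):
Peg 0: [4, 3]
Peg 1: []
Peg 2: [2, 1]

After move 4 (0->1):
Peg 0: [4]
Peg 1: [3]
Peg 2: [2, 1]

After move 5 (1->2):
Peg 0: [4]
Peg 1: [3]
Peg 2: [2, 1]

After move 6 (0->2):
Peg 0: [4]
Peg 1: [3]
Peg 2: [2, 1]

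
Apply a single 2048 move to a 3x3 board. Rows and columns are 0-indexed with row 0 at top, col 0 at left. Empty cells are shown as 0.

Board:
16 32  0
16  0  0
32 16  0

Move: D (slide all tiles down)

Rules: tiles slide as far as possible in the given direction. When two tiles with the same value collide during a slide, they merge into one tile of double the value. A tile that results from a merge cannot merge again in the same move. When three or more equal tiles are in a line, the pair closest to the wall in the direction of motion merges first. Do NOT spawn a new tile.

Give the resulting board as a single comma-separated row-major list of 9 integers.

Slide down:
col 0: [16, 16, 32] -> [0, 32, 32]
col 1: [32, 0, 16] -> [0, 32, 16]
col 2: [0, 0, 0] -> [0, 0, 0]

Answer: 0, 0, 0, 32, 32, 0, 32, 16, 0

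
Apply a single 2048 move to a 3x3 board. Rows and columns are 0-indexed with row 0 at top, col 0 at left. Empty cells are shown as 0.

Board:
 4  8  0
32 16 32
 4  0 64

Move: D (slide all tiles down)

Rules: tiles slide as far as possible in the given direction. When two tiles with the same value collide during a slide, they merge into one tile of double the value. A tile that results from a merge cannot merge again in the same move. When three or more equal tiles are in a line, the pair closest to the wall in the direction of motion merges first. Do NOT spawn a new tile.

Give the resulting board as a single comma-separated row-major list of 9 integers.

Slide down:
col 0: [4, 32, 4] -> [4, 32, 4]
col 1: [8, 16, 0] -> [0, 8, 16]
col 2: [0, 32, 64] -> [0, 32, 64]

Answer: 4, 0, 0, 32, 8, 32, 4, 16, 64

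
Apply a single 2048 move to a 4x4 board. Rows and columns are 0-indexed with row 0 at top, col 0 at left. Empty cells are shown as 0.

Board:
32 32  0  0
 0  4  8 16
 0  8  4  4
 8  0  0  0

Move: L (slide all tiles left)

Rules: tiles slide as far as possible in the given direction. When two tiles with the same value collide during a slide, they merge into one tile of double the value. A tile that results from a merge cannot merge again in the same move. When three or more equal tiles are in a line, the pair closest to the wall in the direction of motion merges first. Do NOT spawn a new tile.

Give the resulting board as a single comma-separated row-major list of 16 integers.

Answer: 64, 0, 0, 0, 4, 8, 16, 0, 8, 8, 0, 0, 8, 0, 0, 0

Derivation:
Slide left:
row 0: [32, 32, 0, 0] -> [64, 0, 0, 0]
row 1: [0, 4, 8, 16] -> [4, 8, 16, 0]
row 2: [0, 8, 4, 4] -> [8, 8, 0, 0]
row 3: [8, 0, 0, 0] -> [8, 0, 0, 0]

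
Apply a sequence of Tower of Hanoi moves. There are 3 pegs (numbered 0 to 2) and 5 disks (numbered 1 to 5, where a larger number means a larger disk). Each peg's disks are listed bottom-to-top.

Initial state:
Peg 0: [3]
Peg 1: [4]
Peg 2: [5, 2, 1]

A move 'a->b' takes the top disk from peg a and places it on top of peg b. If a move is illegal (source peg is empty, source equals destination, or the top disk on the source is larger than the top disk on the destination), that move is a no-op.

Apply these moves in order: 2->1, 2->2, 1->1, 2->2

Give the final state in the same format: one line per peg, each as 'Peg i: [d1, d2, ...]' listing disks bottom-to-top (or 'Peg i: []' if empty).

Answer: Peg 0: [3]
Peg 1: [4, 1]
Peg 2: [5, 2]

Derivation:
After move 1 (2->1):
Peg 0: [3]
Peg 1: [4, 1]
Peg 2: [5, 2]

After move 2 (2->2):
Peg 0: [3]
Peg 1: [4, 1]
Peg 2: [5, 2]

After move 3 (1->1):
Peg 0: [3]
Peg 1: [4, 1]
Peg 2: [5, 2]

After move 4 (2->2):
Peg 0: [3]
Peg 1: [4, 1]
Peg 2: [5, 2]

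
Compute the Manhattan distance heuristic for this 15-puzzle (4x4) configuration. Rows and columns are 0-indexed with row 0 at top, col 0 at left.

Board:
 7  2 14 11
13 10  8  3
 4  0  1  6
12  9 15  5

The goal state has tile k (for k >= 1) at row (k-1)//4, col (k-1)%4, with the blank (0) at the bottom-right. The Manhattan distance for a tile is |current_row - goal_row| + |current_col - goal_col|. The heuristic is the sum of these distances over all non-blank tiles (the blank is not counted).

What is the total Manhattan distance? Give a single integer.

Answer: 39

Derivation:
Tile 7: (0,0)->(1,2) = 3
Tile 2: (0,1)->(0,1) = 0
Tile 14: (0,2)->(3,1) = 4
Tile 11: (0,3)->(2,2) = 3
Tile 13: (1,0)->(3,0) = 2
Tile 10: (1,1)->(2,1) = 1
Tile 8: (1,2)->(1,3) = 1
Tile 3: (1,3)->(0,2) = 2
Tile 4: (2,0)->(0,3) = 5
Tile 1: (2,2)->(0,0) = 4
Tile 6: (2,3)->(1,1) = 3
Tile 12: (3,0)->(2,3) = 4
Tile 9: (3,1)->(2,0) = 2
Tile 15: (3,2)->(3,2) = 0
Tile 5: (3,3)->(1,0) = 5
Sum: 3 + 0 + 4 + 3 + 2 + 1 + 1 + 2 + 5 + 4 + 3 + 4 + 2 + 0 + 5 = 39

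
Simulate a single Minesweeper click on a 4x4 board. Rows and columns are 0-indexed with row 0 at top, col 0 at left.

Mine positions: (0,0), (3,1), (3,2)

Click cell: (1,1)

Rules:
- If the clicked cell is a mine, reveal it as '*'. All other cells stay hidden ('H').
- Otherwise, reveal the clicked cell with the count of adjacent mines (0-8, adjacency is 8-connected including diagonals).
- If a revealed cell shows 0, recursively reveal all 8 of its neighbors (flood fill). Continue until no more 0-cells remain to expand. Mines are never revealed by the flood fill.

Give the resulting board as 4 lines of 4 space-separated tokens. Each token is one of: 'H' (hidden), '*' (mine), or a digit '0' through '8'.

H H H H
H 1 H H
H H H H
H H H H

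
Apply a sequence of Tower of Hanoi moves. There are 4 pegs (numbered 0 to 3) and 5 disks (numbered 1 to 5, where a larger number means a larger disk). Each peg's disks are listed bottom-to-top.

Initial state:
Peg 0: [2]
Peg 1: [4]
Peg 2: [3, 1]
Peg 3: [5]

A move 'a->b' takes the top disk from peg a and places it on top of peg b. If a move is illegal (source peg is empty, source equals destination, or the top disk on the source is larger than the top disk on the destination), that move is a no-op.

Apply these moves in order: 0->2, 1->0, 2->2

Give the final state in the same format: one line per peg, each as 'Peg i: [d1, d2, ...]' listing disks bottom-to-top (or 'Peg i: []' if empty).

After move 1 (0->2):
Peg 0: [2]
Peg 1: [4]
Peg 2: [3, 1]
Peg 3: [5]

After move 2 (1->0):
Peg 0: [2]
Peg 1: [4]
Peg 2: [3, 1]
Peg 3: [5]

After move 3 (2->2):
Peg 0: [2]
Peg 1: [4]
Peg 2: [3, 1]
Peg 3: [5]

Answer: Peg 0: [2]
Peg 1: [4]
Peg 2: [3, 1]
Peg 3: [5]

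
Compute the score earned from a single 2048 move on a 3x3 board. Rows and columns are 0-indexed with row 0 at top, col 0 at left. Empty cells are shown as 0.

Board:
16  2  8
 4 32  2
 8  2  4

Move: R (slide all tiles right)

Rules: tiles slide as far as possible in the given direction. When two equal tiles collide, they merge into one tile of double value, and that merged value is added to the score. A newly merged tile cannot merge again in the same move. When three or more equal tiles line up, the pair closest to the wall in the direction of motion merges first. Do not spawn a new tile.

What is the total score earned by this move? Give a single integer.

Slide right:
row 0: [16, 2, 8] -> [16, 2, 8]  score +0 (running 0)
row 1: [4, 32, 2] -> [4, 32, 2]  score +0 (running 0)
row 2: [8, 2, 4] -> [8, 2, 4]  score +0 (running 0)
Board after move:
16  2  8
 4 32  2
 8  2  4

Answer: 0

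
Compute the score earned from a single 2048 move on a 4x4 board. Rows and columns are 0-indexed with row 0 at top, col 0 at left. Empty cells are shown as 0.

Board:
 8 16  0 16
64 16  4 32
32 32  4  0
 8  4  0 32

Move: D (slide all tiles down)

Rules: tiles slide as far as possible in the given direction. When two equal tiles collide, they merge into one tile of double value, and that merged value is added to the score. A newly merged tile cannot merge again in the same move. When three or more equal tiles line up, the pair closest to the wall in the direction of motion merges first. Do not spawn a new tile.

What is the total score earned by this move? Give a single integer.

Slide down:
col 0: [8, 64, 32, 8] -> [8, 64, 32, 8]  score +0 (running 0)
col 1: [16, 16, 32, 4] -> [0, 32, 32, 4]  score +32 (running 32)
col 2: [0, 4, 4, 0] -> [0, 0, 0, 8]  score +8 (running 40)
col 3: [16, 32, 0, 32] -> [0, 0, 16, 64]  score +64 (running 104)
Board after move:
 8  0  0  0
64 32  0  0
32 32  0 16
 8  4  8 64

Answer: 104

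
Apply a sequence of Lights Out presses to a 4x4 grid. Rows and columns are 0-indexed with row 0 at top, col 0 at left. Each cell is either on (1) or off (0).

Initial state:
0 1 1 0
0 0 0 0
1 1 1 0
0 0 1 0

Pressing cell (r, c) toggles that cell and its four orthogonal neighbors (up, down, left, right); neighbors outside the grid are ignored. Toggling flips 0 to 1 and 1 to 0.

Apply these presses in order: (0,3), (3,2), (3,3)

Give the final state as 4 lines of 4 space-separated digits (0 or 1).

After press 1 at (0,3):
0 1 0 1
0 0 0 1
1 1 1 0
0 0 1 0

After press 2 at (3,2):
0 1 0 1
0 0 0 1
1 1 0 0
0 1 0 1

After press 3 at (3,3):
0 1 0 1
0 0 0 1
1 1 0 1
0 1 1 0

Answer: 0 1 0 1
0 0 0 1
1 1 0 1
0 1 1 0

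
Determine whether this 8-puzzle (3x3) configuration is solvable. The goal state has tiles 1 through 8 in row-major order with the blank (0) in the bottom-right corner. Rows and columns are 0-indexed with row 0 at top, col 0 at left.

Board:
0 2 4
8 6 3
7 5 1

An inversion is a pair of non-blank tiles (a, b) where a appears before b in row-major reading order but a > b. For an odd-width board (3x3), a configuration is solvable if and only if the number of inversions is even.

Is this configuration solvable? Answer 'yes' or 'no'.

Inversions (pairs i<j in row-major order where tile[i] > tile[j] > 0): 15
15 is odd, so the puzzle is not solvable.

Answer: no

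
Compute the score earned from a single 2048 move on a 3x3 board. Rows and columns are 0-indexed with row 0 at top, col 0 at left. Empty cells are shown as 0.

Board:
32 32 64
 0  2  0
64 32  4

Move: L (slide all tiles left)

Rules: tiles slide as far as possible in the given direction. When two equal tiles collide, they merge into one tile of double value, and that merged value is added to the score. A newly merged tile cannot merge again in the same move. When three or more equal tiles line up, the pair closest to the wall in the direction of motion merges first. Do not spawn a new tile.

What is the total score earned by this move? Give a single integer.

Answer: 64

Derivation:
Slide left:
row 0: [32, 32, 64] -> [64, 64, 0]  score +64 (running 64)
row 1: [0, 2, 0] -> [2, 0, 0]  score +0 (running 64)
row 2: [64, 32, 4] -> [64, 32, 4]  score +0 (running 64)
Board after move:
64 64  0
 2  0  0
64 32  4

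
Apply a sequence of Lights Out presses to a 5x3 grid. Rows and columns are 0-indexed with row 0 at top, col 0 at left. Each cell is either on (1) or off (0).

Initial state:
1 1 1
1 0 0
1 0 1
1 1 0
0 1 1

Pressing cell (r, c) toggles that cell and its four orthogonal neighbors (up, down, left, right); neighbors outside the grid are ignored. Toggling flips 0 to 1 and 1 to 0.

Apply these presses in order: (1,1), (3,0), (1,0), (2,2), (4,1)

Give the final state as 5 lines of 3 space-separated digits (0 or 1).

Answer: 0 0 1
1 0 0
1 0 0
0 1 1
0 0 0

Derivation:
After press 1 at (1,1):
1 0 1
0 1 1
1 1 1
1 1 0
0 1 1

After press 2 at (3,0):
1 0 1
0 1 1
0 1 1
0 0 0
1 1 1

After press 3 at (1,0):
0 0 1
1 0 1
1 1 1
0 0 0
1 1 1

After press 4 at (2,2):
0 0 1
1 0 0
1 0 0
0 0 1
1 1 1

After press 5 at (4,1):
0 0 1
1 0 0
1 0 0
0 1 1
0 0 0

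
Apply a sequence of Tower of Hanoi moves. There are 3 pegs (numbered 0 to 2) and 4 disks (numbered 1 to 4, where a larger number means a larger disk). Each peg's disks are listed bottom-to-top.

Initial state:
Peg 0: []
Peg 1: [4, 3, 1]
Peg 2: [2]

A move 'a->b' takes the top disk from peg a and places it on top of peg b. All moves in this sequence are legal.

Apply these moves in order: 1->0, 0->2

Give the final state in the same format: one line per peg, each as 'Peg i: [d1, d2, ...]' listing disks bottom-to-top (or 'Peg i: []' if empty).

Answer: Peg 0: []
Peg 1: [4, 3]
Peg 2: [2, 1]

Derivation:
After move 1 (1->0):
Peg 0: [1]
Peg 1: [4, 3]
Peg 2: [2]

After move 2 (0->2):
Peg 0: []
Peg 1: [4, 3]
Peg 2: [2, 1]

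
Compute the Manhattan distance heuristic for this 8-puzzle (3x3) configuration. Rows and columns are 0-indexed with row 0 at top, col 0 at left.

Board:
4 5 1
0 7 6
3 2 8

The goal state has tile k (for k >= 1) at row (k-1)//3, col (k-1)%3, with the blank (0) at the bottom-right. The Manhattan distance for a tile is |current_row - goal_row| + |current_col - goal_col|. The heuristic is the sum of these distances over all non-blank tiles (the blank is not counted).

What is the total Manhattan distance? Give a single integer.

Answer: 13

Derivation:
Tile 4: (0,0)->(1,0) = 1
Tile 5: (0,1)->(1,1) = 1
Tile 1: (0,2)->(0,0) = 2
Tile 7: (1,1)->(2,0) = 2
Tile 6: (1,2)->(1,2) = 0
Tile 3: (2,0)->(0,2) = 4
Tile 2: (2,1)->(0,1) = 2
Tile 8: (2,2)->(2,1) = 1
Sum: 1 + 1 + 2 + 2 + 0 + 4 + 2 + 1 = 13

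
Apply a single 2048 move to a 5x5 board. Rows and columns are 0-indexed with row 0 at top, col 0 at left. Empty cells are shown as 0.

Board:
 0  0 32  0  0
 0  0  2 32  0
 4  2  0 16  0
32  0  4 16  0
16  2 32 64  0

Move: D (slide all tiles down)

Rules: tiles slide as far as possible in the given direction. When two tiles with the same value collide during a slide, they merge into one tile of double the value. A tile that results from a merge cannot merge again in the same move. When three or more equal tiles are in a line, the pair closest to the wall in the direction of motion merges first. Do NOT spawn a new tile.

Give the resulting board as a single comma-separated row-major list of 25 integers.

Answer: 0, 0, 0, 0, 0, 0, 0, 32, 0, 0, 4, 0, 2, 32, 0, 32, 0, 4, 32, 0, 16, 4, 32, 64, 0

Derivation:
Slide down:
col 0: [0, 0, 4, 32, 16] -> [0, 0, 4, 32, 16]
col 1: [0, 0, 2, 0, 2] -> [0, 0, 0, 0, 4]
col 2: [32, 2, 0, 4, 32] -> [0, 32, 2, 4, 32]
col 3: [0, 32, 16, 16, 64] -> [0, 0, 32, 32, 64]
col 4: [0, 0, 0, 0, 0] -> [0, 0, 0, 0, 0]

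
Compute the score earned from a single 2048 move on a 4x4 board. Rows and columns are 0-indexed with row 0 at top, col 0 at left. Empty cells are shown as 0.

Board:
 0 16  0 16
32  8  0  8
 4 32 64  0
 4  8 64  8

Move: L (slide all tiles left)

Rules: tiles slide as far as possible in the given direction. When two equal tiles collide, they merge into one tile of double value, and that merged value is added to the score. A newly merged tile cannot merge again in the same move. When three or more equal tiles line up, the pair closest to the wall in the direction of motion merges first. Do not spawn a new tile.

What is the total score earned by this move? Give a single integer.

Answer: 48

Derivation:
Slide left:
row 0: [0, 16, 0, 16] -> [32, 0, 0, 0]  score +32 (running 32)
row 1: [32, 8, 0, 8] -> [32, 16, 0, 0]  score +16 (running 48)
row 2: [4, 32, 64, 0] -> [4, 32, 64, 0]  score +0 (running 48)
row 3: [4, 8, 64, 8] -> [4, 8, 64, 8]  score +0 (running 48)
Board after move:
32  0  0  0
32 16  0  0
 4 32 64  0
 4  8 64  8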